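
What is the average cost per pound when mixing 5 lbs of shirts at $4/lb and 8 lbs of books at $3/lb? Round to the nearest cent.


Cost of shirts:
5 x $4 = $20
Cost of books:
8 x $3 = $24
Total cost: $20 + $24 = $44
Total weight: 13 lbs
Average: $44 / 13 = $3.3846... ≈ $3.38/lb

$3.38/lb


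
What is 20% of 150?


Convert percentage to decimal:
20% = 0.2
Multiply:
150 x 0.2 = 30

30


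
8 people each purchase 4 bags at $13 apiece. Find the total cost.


Cost per person:
4 x $13 = $52
Group total:
8 x $52 = $416

$416


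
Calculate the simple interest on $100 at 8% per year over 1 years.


Use the formula I = P x R x T / 100
P x R x T = 100 x 8 x 1 = 800
I = 800 / 100 = $8

$8


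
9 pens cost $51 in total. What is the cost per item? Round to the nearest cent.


Total cost: $51
Number of items: 9
Unit price: $51 / 9 = $5.6666... ≈ $5.67

$5.67


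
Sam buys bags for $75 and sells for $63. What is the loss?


Selling price = $63
Cost price = $75
Loss = cost price - selling price:
Loss = $75 - $63 = $12

$12


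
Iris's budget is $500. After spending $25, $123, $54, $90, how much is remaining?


Add up expenses:
$25 + $123 + $54 + $90 = $292
Subtract from budget:
$500 - $292 = $208

$208


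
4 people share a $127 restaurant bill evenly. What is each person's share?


Total bill: $127
Number of people: 4
Each pays: $127 / 4 = $31.75

$31.75


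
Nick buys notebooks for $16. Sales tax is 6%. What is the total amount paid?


Calculate the tax:
6% of $16 = $0.96
Add tax to price:
$16 + $0.96 = $16.96

$16.96


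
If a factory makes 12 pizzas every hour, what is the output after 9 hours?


Production rate: 12 pizzas per hour
Time: 9 hours
Total: 12 x 9 = 108 pizzas

108 pizzas


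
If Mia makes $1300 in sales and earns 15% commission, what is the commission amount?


Convert rate to decimal:
15% = 0.15
Multiply by sales:
$1300 x 0.15 = $195

$195


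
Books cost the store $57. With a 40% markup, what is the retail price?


Calculate the markup amount:
40% of $57 = $22.80
Add to cost:
$57 + $22.80 = $79.80

$79.80


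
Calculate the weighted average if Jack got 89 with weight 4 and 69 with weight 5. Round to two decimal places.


Weighted sum:
4 x 89 + 5 x 69 = 701
Total weight:
4 + 5 = 9
Weighted average:
701 / 9 = 77.8888... ≈ 77.89

77.89


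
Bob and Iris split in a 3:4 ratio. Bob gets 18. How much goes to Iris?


Find the multiplier:
18 / 3 = 6
Apply to Iris's share:
4 x 6 = 24

24


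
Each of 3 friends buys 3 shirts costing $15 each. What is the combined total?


Cost per person:
3 x $15 = $45
Group total:
3 x $45 = $135

$135


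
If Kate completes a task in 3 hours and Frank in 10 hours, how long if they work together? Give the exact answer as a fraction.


Kate's rate: 1/3 of the job per hour
Frank's rate: 1/10 of the job per hour
Combined rate: 1/3 + 1/10 = 13/30 per hour
Time = 1 / (13/30) = 30/13 hours (≈ 2.31 hours)

30/13 hours


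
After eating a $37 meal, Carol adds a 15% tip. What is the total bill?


Calculate the tip:
15% of $37 = $5.55
Add tip to meal cost:
$37 + $5.55 = $42.55

$42.55


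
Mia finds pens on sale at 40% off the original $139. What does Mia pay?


Calculate the discount amount:
40% of $139 = $55.60
Subtract from original:
$139 - $55.60 = $83.40

$83.40


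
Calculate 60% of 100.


Convert percentage to decimal:
60% = 0.6
Multiply:
100 x 0.6 = 60

60


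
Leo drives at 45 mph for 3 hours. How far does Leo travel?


Use the formula: distance = speed x time
Speed = 45 mph, Time = 3 hours
45 x 3 = 135 miles

135 miles


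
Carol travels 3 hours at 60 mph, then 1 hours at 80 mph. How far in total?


Leg 1 distance:
60 x 3 = 180 miles
Leg 2 distance:
80 x 1 = 80 miles
Total distance:
180 + 80 = 260 miles

260 miles


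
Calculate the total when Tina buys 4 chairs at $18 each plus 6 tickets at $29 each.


Cost of chairs:
4 x $18 = $72
Cost of tickets:
6 x $29 = $174
Add both:
$72 + $174 = $246

$246


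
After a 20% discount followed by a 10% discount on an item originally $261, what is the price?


First discount:
20% of $261 = $52.20
Price after first discount:
$261 - $52.20 = $208.80
Second discount:
10% of $208.80 = $20.88
Final price:
$208.80 - $20.88 = $187.92

$187.92


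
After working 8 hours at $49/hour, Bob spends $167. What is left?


Calculate earnings:
8 x $49 = $392
Subtract spending:
$392 - $167 = $225

$225


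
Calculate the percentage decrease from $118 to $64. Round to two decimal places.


Find the absolute change:
|64 - 118| = 54
Divide by original and multiply by 100:
54 / 118 x 100 = 45.7627...% ≈ 45.76%

45.76%


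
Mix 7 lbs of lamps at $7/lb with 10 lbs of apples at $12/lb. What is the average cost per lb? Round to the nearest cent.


Cost of lamps:
7 x $7 = $49
Cost of apples:
10 x $12 = $120
Total cost: $49 + $120 = $169
Total weight: 17 lbs
Average: $169 / 17 = $9.9411... ≈ $9.94/lb

$9.94/lb


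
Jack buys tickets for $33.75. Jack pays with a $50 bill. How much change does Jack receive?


Start with the amount paid:
$50
Subtract the price:
$50 - $33.75 = $16.25

$16.25


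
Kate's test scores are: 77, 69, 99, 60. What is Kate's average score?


Add the scores:
77 + 69 + 99 + 60 = 305
Divide by the number of tests:
305 / 4 = 76.25

76.25


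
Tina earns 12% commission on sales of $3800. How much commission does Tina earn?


Convert rate to decimal:
12% = 0.12
Multiply by sales:
$3800 x 0.12 = $456

$456


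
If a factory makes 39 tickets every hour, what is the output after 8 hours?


Production rate: 39 tickets per hour
Time: 8 hours
Total: 39 x 8 = 312 tickets

312 tickets


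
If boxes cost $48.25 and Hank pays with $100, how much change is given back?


Start with the amount paid:
$100
Subtract the price:
$100 - $48.25 = $51.75

$51.75


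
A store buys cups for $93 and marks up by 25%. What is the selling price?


Calculate the markup amount:
25% of $93 = $23.25
Add to cost:
$93 + $23.25 = $116.25

$116.25


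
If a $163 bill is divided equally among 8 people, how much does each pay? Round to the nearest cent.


Total bill: $163
Number of people: 8
Each pays: $163 / 8 = $20.375 ≈ $20.38

$20.38


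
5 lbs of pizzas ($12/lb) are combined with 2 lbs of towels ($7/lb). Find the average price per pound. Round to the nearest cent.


Cost of pizzas:
5 x $12 = $60
Cost of towels:
2 x $7 = $14
Total cost: $60 + $14 = $74
Total weight: 7 lbs
Average: $74 / 7 = $10.5714... ≈ $10.57/lb

$10.57/lb


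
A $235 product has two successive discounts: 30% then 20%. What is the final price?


First discount:
30% of $235 = $70.50
Price after first discount:
$235 - $70.50 = $164.50
Second discount:
20% of $164.50 = $32.90
Final price:
$164.50 - $32.90 = $131.60

$131.60


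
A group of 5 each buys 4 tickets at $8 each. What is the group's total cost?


Cost per person:
4 x $8 = $32
Group total:
5 x $32 = $160

$160


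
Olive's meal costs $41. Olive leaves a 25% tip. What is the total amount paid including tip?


Calculate the tip:
25% of $41 = $10.25
Add tip to meal cost:
$41 + $10.25 = $51.25

$51.25


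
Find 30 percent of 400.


Convert percentage to decimal:
30% = 0.3
Multiply:
400 x 0.3 = 120

120


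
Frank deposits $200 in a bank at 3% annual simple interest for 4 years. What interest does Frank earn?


Use the formula I = P x R x T / 100
P x R x T = 200 x 3 x 4 = 2400
I = 2400 / 100 = $24

$24


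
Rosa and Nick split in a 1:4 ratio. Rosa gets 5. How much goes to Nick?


Find the multiplier:
5 / 1 = 5
Apply to Nick's share:
4 x 5 = 20

20


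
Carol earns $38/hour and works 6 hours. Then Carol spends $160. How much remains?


Calculate earnings:
6 x $38 = $228
Subtract spending:
$228 - $160 = $68

$68


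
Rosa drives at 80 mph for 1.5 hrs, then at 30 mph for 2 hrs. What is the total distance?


Leg 1 distance:
80 x 1.5 = 120 miles
Leg 2 distance:
30 x 2 = 60 miles
Total distance:
120 + 60 = 180 miles

180 miles


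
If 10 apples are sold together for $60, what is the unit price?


Total cost: $60
Number of items: 10
Unit price: $60 / 10 = $6

$6


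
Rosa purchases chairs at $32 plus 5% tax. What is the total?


Calculate the tax:
5% of $32 = $1.60
Add tax to price:
$32 + $1.60 = $33.60

$33.60


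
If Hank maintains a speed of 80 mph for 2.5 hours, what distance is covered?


Use the formula: distance = speed x time
Speed = 80 mph, Time = 2.5 hours
80 x 2.5 = 200 miles

200 miles


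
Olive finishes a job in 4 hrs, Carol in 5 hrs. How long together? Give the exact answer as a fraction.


Olive's rate: 1/4 of the job per hour
Carol's rate: 1/5 of the job per hour
Combined rate: 1/4 + 1/5 = 9/20 per hour
Time = 1 / (9/20) = 20/9 hours (≈ 2.22 hours)

20/9 hours


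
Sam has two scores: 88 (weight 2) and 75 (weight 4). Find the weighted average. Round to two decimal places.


Weighted sum:
2 x 88 + 4 x 75 = 476
Total weight:
2 + 4 = 6
Weighted average:
476 / 6 = 79.3333... ≈ 79.33

79.33


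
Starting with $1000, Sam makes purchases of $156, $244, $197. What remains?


Add up expenses:
$156 + $244 + $197 = $597
Subtract from budget:
$1000 - $597 = $403

$403


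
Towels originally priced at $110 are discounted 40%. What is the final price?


Calculate the discount amount:
40% of $110 = $44
Subtract from original:
$110 - $44 = $66

$66


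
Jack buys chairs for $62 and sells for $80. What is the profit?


Selling price = $80
Cost price = $62
Profit = selling price - cost price:
Profit = $80 - $62 = $18

$18


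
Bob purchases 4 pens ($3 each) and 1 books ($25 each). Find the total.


Cost of pens:
4 x $3 = $12
Cost of books:
1 x $25 = $25
Add both:
$12 + $25 = $37

$37


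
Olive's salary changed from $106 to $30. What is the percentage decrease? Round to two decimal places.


Find the absolute change:
|30 - 106| = 76
Divide by original and multiply by 100:
76 / 106 x 100 = 71.6981...% ≈ 71.7%

71.7%


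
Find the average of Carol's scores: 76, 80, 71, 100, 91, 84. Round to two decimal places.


Add the scores:
76 + 80 + 71 + 100 + 91 + 84 = 502
Divide by the number of tests:
502 / 6 = 83.6666... ≈ 83.67

83.67


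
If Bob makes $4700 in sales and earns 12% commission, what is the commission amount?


Convert rate to decimal:
12% = 0.12
Multiply by sales:
$4700 x 0.12 = $564

$564


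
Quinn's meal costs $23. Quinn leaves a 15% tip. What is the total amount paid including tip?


Calculate the tip:
15% of $23 = $3.45
Add tip to meal cost:
$23 + $3.45 = $26.45

$26.45


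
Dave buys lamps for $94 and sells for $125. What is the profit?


Selling price = $125
Cost price = $94
Profit = selling price - cost price:
Profit = $125 - $94 = $31

$31


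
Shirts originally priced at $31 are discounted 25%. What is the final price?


Calculate the discount amount:
25% of $31 = $7.75
Subtract from original:
$31 - $7.75 = $23.25

$23.25


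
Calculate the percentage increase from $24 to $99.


Find the absolute change:
|99 - 24| = 75
Divide by original and multiply by 100:
75 / 24 x 100 = 312.5%

312.5%


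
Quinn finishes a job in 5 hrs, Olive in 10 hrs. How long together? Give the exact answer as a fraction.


Quinn's rate: 1/5 of the job per hour
Olive's rate: 1/10 of the job per hour
Combined rate: 1/5 + 1/10 = 3/10 per hour
Time = 1 / (3/10) = 10/3 hours (≈ 3.33 hours)

10/3 hours


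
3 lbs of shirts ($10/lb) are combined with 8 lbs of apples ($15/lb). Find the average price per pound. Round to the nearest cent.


Cost of shirts:
3 x $10 = $30
Cost of apples:
8 x $15 = $120
Total cost: $30 + $120 = $150
Total weight: 11 lbs
Average: $150 / 11 = $13.6363... ≈ $13.64/lb

$13.64/lb


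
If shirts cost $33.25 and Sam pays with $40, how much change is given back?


Start with the amount paid:
$40
Subtract the price:
$40 - $33.25 = $6.75

$6.75


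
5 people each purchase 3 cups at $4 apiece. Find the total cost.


Cost per person:
3 x $4 = $12
Group total:
5 x $12 = $60

$60


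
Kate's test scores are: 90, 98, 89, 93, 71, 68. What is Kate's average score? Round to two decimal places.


Add the scores:
90 + 98 + 89 + 93 + 71 + 68 = 509
Divide by the number of tests:
509 / 6 = 84.8333... ≈ 84.83

84.83


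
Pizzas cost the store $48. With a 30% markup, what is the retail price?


Calculate the markup amount:
30% of $48 = $14.40
Add to cost:
$48 + $14.40 = $62.40

$62.40


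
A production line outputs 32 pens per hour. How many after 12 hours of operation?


Production rate: 32 pens per hour
Time: 12 hours
Total: 32 x 12 = 384 pens

384 pens


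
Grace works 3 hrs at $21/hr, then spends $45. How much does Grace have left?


Calculate earnings:
3 x $21 = $63
Subtract spending:
$63 - $45 = $18

$18


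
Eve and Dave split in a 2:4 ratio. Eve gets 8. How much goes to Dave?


Find the multiplier:
8 / 2 = 4
Apply to Dave's share:
4 x 4 = 16

16


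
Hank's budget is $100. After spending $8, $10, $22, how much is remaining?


Add up expenses:
$8 + $10 + $22 = $40
Subtract from budget:
$100 - $40 = $60

$60


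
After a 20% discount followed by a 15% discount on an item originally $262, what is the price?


First discount:
20% of $262 = $52.40
Price after first discount:
$262 - $52.40 = $209.60
Second discount:
15% of $209.60 = $31.44
Final price:
$209.60 - $31.44 = $178.16

$178.16


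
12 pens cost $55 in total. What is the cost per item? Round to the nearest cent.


Total cost: $55
Number of items: 12
Unit price: $55 / 12 = $4.5833... ≈ $4.58

$4.58


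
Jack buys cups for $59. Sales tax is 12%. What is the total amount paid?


Calculate the tax:
12% of $59 = $7.08
Add tax to price:
$59 + $7.08 = $66.08

$66.08


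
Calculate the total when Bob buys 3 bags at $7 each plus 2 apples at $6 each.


Cost of bags:
3 x $7 = $21
Cost of apples:
2 x $6 = $12
Add both:
$21 + $12 = $33

$33


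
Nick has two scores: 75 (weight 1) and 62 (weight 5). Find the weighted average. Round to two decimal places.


Weighted sum:
1 x 75 + 5 x 62 = 385
Total weight:
1 + 5 = 6
Weighted average:
385 / 6 = 64.1666... ≈ 64.17

64.17


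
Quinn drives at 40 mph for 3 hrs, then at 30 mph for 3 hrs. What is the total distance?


Leg 1 distance:
40 x 3 = 120 miles
Leg 2 distance:
30 x 3 = 90 miles
Total distance:
120 + 90 = 210 miles

210 miles


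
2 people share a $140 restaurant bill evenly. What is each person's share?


Total bill: $140
Number of people: 2
Each pays: $140 / 2 = $70

$70


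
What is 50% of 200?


Convert percentage to decimal:
50% = 0.5
Multiply:
200 x 0.5 = 100

100


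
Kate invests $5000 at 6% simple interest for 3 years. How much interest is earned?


Use the formula I = P x R x T / 100
P x R x T = 5000 x 6 x 3 = 90000
I = 90000 / 100 = $900

$900


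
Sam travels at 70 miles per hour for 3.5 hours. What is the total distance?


Use the formula: distance = speed x time
Speed = 70 mph, Time = 3.5 hours
70 x 3.5 = 245 miles

245 miles


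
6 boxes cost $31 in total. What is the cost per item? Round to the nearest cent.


Total cost: $31
Number of items: 6
Unit price: $31 / 6 = $5.1666... ≈ $5.17

$5.17


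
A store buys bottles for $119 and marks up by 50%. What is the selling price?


Calculate the markup amount:
50% of $119 = $59.50
Add to cost:
$119 + $59.50 = $178.50

$178.50


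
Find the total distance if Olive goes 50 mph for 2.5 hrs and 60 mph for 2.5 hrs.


Leg 1 distance:
50 x 2.5 = 125 miles
Leg 2 distance:
60 x 2.5 = 150 miles
Total distance:
125 + 150 = 275 miles

275 miles


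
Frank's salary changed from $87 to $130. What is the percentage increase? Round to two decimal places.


Find the absolute change:
|130 - 87| = 43
Divide by original and multiply by 100:
43 / 87 x 100 = 49.4252...% ≈ 49.43%

49.43%


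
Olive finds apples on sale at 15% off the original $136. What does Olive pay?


Calculate the discount amount:
15% of $136 = $20.40
Subtract from original:
$136 - $20.40 = $115.60

$115.60


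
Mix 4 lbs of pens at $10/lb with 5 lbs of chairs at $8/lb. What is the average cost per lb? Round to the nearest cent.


Cost of pens:
4 x $10 = $40
Cost of chairs:
5 x $8 = $40
Total cost: $40 + $40 = $80
Total weight: 9 lbs
Average: $80 / 9 = $8.8888... ≈ $8.89/lb

$8.89/lb


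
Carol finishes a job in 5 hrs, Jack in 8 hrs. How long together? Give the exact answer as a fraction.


Carol's rate: 1/5 of the job per hour
Jack's rate: 1/8 of the job per hour
Combined rate: 1/5 + 1/8 = 13/40 per hour
Time = 1 / (13/40) = 40/13 hours (≈ 3.08 hours)

40/13 hours


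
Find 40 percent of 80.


Convert percentage to decimal:
40% = 0.4
Multiply:
80 x 0.4 = 32

32


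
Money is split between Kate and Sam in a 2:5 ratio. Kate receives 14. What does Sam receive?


Find the multiplier:
14 / 2 = 7
Apply to Sam's share:
5 x 7 = 35

35


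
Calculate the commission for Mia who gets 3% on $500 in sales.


Convert rate to decimal:
3% = 0.03
Multiply by sales:
$500 x 0.03 = $15

$15


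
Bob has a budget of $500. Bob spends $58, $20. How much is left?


Add up expenses:
$58 + $20 = $78
Subtract from budget:
$500 - $78 = $422

$422


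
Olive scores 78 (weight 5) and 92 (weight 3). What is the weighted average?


Weighted sum:
5 x 78 + 3 x 92 = 666
Total weight:
5 + 3 = 8
Weighted average:
666 / 8 = 83.25

83.25


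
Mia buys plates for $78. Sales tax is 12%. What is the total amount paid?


Calculate the tax:
12% of $78 = $9.36
Add tax to price:
$78 + $9.36 = $87.36

$87.36


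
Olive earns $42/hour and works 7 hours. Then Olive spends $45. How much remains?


Calculate earnings:
7 x $42 = $294
Subtract spending:
$294 - $45 = $249

$249


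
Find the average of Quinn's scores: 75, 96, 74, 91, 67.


Add the scores:
75 + 96 + 74 + 91 + 67 = 403
Divide by the number of tests:
403 / 5 = 80.6

80.6


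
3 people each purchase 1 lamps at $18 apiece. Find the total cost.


Cost per person:
1 x $18 = $18
Group total:
3 x $18 = $54

$54


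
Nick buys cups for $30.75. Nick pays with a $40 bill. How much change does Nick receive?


Start with the amount paid:
$40
Subtract the price:
$40 - $30.75 = $9.25

$9.25


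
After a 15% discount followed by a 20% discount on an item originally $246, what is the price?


First discount:
15% of $246 = $36.90
Price after first discount:
$246 - $36.90 = $209.10
Second discount:
20% of $209.10 = $41.82
Final price:
$209.10 - $41.82 = $167.28

$167.28


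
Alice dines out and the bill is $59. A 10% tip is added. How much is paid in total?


Calculate the tip:
10% of $59 = $5.90
Add tip to meal cost:
$59 + $5.90 = $64.90

$64.90


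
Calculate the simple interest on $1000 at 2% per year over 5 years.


Use the formula I = P x R x T / 100
P x R x T = 1000 x 2 x 5 = 10000
I = 10000 / 100 = $100

$100


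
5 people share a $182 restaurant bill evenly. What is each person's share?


Total bill: $182
Number of people: 5
Each pays: $182 / 5 = $36.40

$36.40


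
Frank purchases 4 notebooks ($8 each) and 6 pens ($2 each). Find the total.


Cost of notebooks:
4 x $8 = $32
Cost of pens:
6 x $2 = $12
Add both:
$32 + $12 = $44

$44


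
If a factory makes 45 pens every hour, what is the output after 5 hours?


Production rate: 45 pens per hour
Time: 5 hours
Total: 45 x 5 = 225 pens

225 pens


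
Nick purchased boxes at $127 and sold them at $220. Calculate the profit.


Selling price = $220
Cost price = $127
Profit = selling price - cost price:
Profit = $220 - $127 = $93

$93


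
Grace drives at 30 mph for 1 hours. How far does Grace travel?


Use the formula: distance = speed x time
Speed = 30 mph, Time = 1 hours
30 x 1 = 30 miles

30 miles


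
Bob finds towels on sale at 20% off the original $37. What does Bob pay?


Calculate the discount amount:
20% of $37 = $7.40
Subtract from original:
$37 - $7.40 = $29.60

$29.60


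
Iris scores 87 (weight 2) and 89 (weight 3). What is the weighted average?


Weighted sum:
2 x 87 + 3 x 89 = 441
Total weight:
2 + 3 = 5
Weighted average:
441 / 5 = 88.2

88.2


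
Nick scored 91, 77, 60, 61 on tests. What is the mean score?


Add the scores:
91 + 77 + 60 + 61 = 289
Divide by the number of tests:
289 / 4 = 72.25

72.25


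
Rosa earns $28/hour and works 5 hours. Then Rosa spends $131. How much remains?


Calculate earnings:
5 x $28 = $140
Subtract spending:
$140 - $131 = $9

$9


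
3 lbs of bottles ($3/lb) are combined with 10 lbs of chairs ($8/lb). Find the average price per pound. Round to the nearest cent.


Cost of bottles:
3 x $3 = $9
Cost of chairs:
10 x $8 = $80
Total cost: $9 + $80 = $89
Total weight: 13 lbs
Average: $89 / 13 = $6.8461... ≈ $6.85/lb

$6.85/lb


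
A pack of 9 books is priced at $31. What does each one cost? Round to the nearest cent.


Total cost: $31
Number of items: 9
Unit price: $31 / 9 = $3.4444... ≈ $3.44

$3.44


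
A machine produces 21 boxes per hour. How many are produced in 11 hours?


Production rate: 21 boxes per hour
Time: 11 hours
Total: 21 x 11 = 231 boxes

231 boxes


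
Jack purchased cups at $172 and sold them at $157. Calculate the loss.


Selling price = $157
Cost price = $172
Loss = cost price - selling price:
Loss = $172 - $157 = $15

$15


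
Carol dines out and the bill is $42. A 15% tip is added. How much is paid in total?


Calculate the tip:
15% of $42 = $6.30
Add tip to meal cost:
$42 + $6.30 = $48.30

$48.30


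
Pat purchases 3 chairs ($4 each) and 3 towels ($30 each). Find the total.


Cost of chairs:
3 x $4 = $12
Cost of towels:
3 x $30 = $90
Add both:
$12 + $90 = $102

$102


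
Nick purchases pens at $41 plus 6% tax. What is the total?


Calculate the tax:
6% of $41 = $2.46
Add tax to price:
$41 + $2.46 = $43.46

$43.46


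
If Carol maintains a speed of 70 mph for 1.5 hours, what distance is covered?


Use the formula: distance = speed x time
Speed = 70 mph, Time = 1.5 hours
70 x 1.5 = 105 miles

105 miles


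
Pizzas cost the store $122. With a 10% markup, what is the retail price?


Calculate the markup amount:
10% of $122 = $12.20
Add to cost:
$122 + $12.20 = $134.20

$134.20


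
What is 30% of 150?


Convert percentage to decimal:
30% = 0.3
Multiply:
150 x 0.3 = 45

45


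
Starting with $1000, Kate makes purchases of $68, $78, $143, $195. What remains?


Add up expenses:
$68 + $78 + $143 + $195 = $484
Subtract from budget:
$1000 - $484 = $516

$516


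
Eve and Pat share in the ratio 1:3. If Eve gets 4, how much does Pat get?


Find the multiplier:
4 / 1 = 4
Apply to Pat's share:
3 x 4 = 12

12


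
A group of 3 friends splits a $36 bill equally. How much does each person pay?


Total bill: $36
Number of people: 3
Each pays: $36 / 3 = $12

$12


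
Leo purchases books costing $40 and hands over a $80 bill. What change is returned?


Start with the amount paid:
$80
Subtract the price:
$80 - $40 = $40

$40


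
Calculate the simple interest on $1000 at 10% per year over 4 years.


Use the formula I = P x R x T / 100
P x R x T = 1000 x 10 x 4 = 40000
I = 40000 / 100 = $400

$400


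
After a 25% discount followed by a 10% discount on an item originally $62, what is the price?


First discount:
25% of $62 = $15.50
Price after first discount:
$62 - $15.50 = $46.50
Second discount:
10% of $46.50 = $4.65
Final price:
$46.50 - $4.65 = $41.85

$41.85


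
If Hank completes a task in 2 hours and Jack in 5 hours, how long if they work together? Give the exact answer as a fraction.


Hank's rate: 1/2 of the job per hour
Jack's rate: 1/5 of the job per hour
Combined rate: 1/2 + 1/5 = 7/10 per hour
Time = 1 / (7/10) = 10/7 hours (≈ 1.43 hours)

10/7 hours


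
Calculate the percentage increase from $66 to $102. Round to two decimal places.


Find the absolute change:
|102 - 66| = 36
Divide by original and multiply by 100:
36 / 66 x 100 = 54.5454...% ≈ 54.55%

54.55%


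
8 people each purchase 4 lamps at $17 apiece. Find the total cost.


Cost per person:
4 x $17 = $68
Group total:
8 x $68 = $544

$544


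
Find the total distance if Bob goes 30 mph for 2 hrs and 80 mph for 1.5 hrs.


Leg 1 distance:
30 x 2 = 60 miles
Leg 2 distance:
80 x 1.5 = 120 miles
Total distance:
60 + 120 = 180 miles

180 miles


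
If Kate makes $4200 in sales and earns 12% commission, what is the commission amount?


Convert rate to decimal:
12% = 0.12
Multiply by sales:
$4200 x 0.12 = $504

$504


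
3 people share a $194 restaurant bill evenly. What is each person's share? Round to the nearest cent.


Total bill: $194
Number of people: 3
Each pays: $194 / 3 = $64.6666... ≈ $64.67

$64.67


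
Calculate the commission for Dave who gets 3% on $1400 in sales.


Convert rate to decimal:
3% = 0.03
Multiply by sales:
$1400 x 0.03 = $42

$42


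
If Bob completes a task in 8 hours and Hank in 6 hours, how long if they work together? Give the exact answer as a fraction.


Bob's rate: 1/8 of the job per hour
Hank's rate: 1/6 of the job per hour
Combined rate: 1/8 + 1/6 = 7/24 per hour
Time = 1 / (7/24) = 24/7 hours (≈ 3.43 hours)

24/7 hours


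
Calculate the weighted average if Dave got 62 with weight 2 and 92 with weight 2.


Weighted sum:
2 x 62 + 2 x 92 = 308
Total weight:
2 + 2 = 4
Weighted average:
308 / 4 = 77

77


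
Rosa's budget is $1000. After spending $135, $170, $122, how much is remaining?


Add up expenses:
$135 + $170 + $122 = $427
Subtract from budget:
$1000 - $427 = $573

$573


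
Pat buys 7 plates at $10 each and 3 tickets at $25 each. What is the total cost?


Cost of plates:
7 x $10 = $70
Cost of tickets:
3 x $25 = $75
Add both:
$70 + $75 = $145

$145


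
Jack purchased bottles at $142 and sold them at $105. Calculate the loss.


Selling price = $105
Cost price = $142
Loss = cost price - selling price:
Loss = $142 - $105 = $37

$37


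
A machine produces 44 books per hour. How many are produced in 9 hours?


Production rate: 44 books per hour
Time: 9 hours
Total: 44 x 9 = 396 books

396 books


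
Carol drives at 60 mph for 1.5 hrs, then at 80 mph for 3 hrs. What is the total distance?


Leg 1 distance:
60 x 1.5 = 90 miles
Leg 2 distance:
80 x 3 = 240 miles
Total distance:
90 + 240 = 330 miles

330 miles


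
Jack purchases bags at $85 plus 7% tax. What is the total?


Calculate the tax:
7% of $85 = $5.95
Add tax to price:
$85 + $5.95 = $90.95

$90.95


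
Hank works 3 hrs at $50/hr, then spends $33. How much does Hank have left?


Calculate earnings:
3 x $50 = $150
Subtract spending:
$150 - $33 = $117

$117


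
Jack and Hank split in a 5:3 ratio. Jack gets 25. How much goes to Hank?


Find the multiplier:
25 / 5 = 5
Apply to Hank's share:
3 x 5 = 15

15


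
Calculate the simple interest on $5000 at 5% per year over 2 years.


Use the formula I = P x R x T / 100
P x R x T = 5000 x 5 x 2 = 50000
I = 50000 / 100 = $500

$500


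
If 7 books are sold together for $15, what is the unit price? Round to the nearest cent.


Total cost: $15
Number of items: 7
Unit price: $15 / 7 = $2.1428... ≈ $2.14

$2.14


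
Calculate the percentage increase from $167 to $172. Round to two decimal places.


Find the absolute change:
|172 - 167| = 5
Divide by original and multiply by 100:
5 / 167 x 100 = 2.9940...% ≈ 2.99%

2.99%


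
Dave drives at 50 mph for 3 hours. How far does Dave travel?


Use the formula: distance = speed x time
Speed = 50 mph, Time = 3 hours
50 x 3 = 150 miles

150 miles


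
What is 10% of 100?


Convert percentage to decimal:
10% = 0.1
Multiply:
100 x 0.1 = 10

10


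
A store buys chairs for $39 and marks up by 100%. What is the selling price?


Calculate the markup amount:
100% of $39 = $39
Add to cost:
$39 + $39 = $78

$78


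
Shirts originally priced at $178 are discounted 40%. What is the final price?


Calculate the discount amount:
40% of $178 = $71.20
Subtract from original:
$178 - $71.20 = $106.80

$106.80


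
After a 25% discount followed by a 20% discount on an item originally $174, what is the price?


First discount:
25% of $174 = $43.50
Price after first discount:
$174 - $43.50 = $130.50
Second discount:
20% of $130.50 = $26.10
Final price:
$130.50 - $26.10 = $104.40

$104.40


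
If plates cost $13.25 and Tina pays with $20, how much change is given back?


Start with the amount paid:
$20
Subtract the price:
$20 - $13.25 = $6.75

$6.75


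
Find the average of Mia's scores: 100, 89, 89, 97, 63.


Add the scores:
100 + 89 + 89 + 97 + 63 = 438
Divide by the number of tests:
438 / 5 = 87.6

87.6


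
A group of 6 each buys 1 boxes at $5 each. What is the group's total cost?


Cost per person:
1 x $5 = $5
Group total:
6 x $5 = $30

$30


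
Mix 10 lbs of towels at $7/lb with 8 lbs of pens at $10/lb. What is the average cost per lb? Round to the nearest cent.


Cost of towels:
10 x $7 = $70
Cost of pens:
8 x $10 = $80
Total cost: $70 + $80 = $150
Total weight: 18 lbs
Average: $150 / 18 = $8.3333... ≈ $8.33/lb

$8.33/lb


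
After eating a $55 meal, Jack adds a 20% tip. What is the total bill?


Calculate the tip:
20% of $55 = $11
Add tip to meal cost:
$55 + $11 = $66

$66


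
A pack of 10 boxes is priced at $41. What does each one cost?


Total cost: $41
Number of items: 10
Unit price: $41 / 10 = $4.10

$4.10


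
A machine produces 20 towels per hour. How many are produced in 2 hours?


Production rate: 20 towels per hour
Time: 2 hours
Total: 20 x 2 = 40 towels

40 towels


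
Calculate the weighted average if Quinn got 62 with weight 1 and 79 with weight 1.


Weighted sum:
1 x 62 + 1 x 79 = 141
Total weight:
1 + 1 = 2
Weighted average:
141 / 2 = 70.5

70.5


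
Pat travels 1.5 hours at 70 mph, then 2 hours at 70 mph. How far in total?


Leg 1 distance:
70 x 1.5 = 105 miles
Leg 2 distance:
70 x 2 = 140 miles
Total distance:
105 + 140 = 245 miles

245 miles


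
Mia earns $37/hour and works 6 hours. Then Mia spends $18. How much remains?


Calculate earnings:
6 x $37 = $222
Subtract spending:
$222 - $18 = $204

$204


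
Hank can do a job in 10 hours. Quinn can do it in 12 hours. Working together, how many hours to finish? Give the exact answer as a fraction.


Hank's rate: 1/10 of the job per hour
Quinn's rate: 1/12 of the job per hour
Combined rate: 1/10 + 1/12 = 11/60 per hour
Time = 1 / (11/60) = 60/11 hours (≈ 5.45 hours)

60/11 hours


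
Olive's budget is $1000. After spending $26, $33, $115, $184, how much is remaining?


Add up expenses:
$26 + $33 + $115 + $184 = $358
Subtract from budget:
$1000 - $358 = $642

$642


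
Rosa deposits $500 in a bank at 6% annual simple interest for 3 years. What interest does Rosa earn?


Use the formula I = P x R x T / 100
P x R x T = 500 x 6 x 3 = 9000
I = 9000 / 100 = $90

$90


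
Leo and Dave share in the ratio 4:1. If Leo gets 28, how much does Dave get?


Find the multiplier:
28 / 4 = 7
Apply to Dave's share:
1 x 7 = 7

7


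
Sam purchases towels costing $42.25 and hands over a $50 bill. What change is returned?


Start with the amount paid:
$50
Subtract the price:
$50 - $42.25 = $7.75

$7.75


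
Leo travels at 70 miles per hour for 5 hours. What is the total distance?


Use the formula: distance = speed x time
Speed = 70 mph, Time = 5 hours
70 x 5 = 350 miles

350 miles


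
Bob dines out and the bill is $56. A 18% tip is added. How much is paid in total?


Calculate the tip:
18% of $56 = $10.08
Add tip to meal cost:
$56 + $10.08 = $66.08

$66.08


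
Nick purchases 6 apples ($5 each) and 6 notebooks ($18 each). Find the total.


Cost of apples:
6 x $5 = $30
Cost of notebooks:
6 x $18 = $108
Add both:
$30 + $108 = $138

$138


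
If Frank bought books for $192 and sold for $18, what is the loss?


Selling price = $18
Cost price = $192
Loss = cost price - selling price:
Loss = $192 - $18 = $174

$174


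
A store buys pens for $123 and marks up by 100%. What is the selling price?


Calculate the markup amount:
100% of $123 = $123
Add to cost:
$123 + $123 = $246

$246


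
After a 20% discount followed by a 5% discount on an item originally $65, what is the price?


First discount:
20% of $65 = $13
Price after first discount:
$65 - $13 = $52
Second discount:
5% of $52 = $2.60
Final price:
$52 - $2.60 = $49.40

$49.40


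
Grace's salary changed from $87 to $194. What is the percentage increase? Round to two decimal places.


Find the absolute change:
|194 - 87| = 107
Divide by original and multiply by 100:
107 / 87 x 100 = 122.9885...% ≈ 122.99%

122.99%


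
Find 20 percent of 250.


Convert percentage to decimal:
20% = 0.2
Multiply:
250 x 0.2 = 50

50


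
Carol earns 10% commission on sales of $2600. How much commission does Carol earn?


Convert rate to decimal:
10% = 0.1
Multiply by sales:
$2600 x 0.1 = $260

$260


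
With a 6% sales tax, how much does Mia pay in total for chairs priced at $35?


Calculate the tax:
6% of $35 = $2.10
Add tax to price:
$35 + $2.10 = $37.10

$37.10


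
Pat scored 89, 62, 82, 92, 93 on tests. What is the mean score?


Add the scores:
89 + 62 + 82 + 92 + 93 = 418
Divide by the number of tests:
418 / 5 = 83.6

83.6


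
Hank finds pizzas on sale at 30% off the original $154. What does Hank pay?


Calculate the discount amount:
30% of $154 = $46.20
Subtract from original:
$154 - $46.20 = $107.80

$107.80


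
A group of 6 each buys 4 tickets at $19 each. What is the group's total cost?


Cost per person:
4 x $19 = $76
Group total:
6 x $76 = $456

$456


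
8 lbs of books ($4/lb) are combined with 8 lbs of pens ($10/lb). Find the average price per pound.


Cost of books:
8 x $4 = $32
Cost of pens:
8 x $10 = $80
Total cost: $32 + $80 = $112
Total weight: 16 lbs
Average: $112 / 16 = $7/lb

$7/lb


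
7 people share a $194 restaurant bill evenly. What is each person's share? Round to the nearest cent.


Total bill: $194
Number of people: 7
Each pays: $194 / 7 = $27.7142... ≈ $27.71

$27.71


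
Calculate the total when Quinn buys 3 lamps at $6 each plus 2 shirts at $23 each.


Cost of lamps:
3 x $6 = $18
Cost of shirts:
2 x $23 = $46
Add both:
$18 + $46 = $64

$64


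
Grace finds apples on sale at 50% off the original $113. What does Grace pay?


Calculate the discount amount:
50% of $113 = $56.50
Subtract from original:
$113 - $56.50 = $56.50

$56.50


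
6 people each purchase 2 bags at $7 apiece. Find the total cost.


Cost per person:
2 x $7 = $14
Group total:
6 x $14 = $84

$84


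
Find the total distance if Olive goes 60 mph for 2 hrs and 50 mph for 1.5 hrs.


Leg 1 distance:
60 x 2 = 120 miles
Leg 2 distance:
50 x 1.5 = 75 miles
Total distance:
120 + 75 = 195 miles

195 miles


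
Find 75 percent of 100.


Convert percentage to decimal:
75% = 0.75
Multiply:
100 x 0.75 = 75

75


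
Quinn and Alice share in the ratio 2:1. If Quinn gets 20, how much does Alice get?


Find the multiplier:
20 / 2 = 10
Apply to Alice's share:
1 x 10 = 10

10


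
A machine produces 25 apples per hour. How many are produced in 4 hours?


Production rate: 25 apples per hour
Time: 4 hours
Total: 25 x 4 = 100 apples

100 apples


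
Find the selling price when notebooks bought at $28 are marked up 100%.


Calculate the markup amount:
100% of $28 = $28
Add to cost:
$28 + $28 = $56

$56


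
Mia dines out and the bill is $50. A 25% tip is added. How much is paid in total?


Calculate the tip:
25% of $50 = $12.50
Add tip to meal cost:
$50 + $12.50 = $62.50

$62.50


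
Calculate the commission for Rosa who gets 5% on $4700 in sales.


Convert rate to decimal:
5% = 0.05
Multiply by sales:
$4700 x 0.05 = $235

$235


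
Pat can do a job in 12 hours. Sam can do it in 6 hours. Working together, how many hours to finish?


Pat's rate: 1/12 of the job per hour
Sam's rate: 1/6 of the job per hour
Combined rate: 1/12 + 1/6 = 1/4 per hour
Time = 1 / (1/4) = 4 hours

4 hours


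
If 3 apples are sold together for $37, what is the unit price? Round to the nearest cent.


Total cost: $37
Number of items: 3
Unit price: $37 / 3 = $12.3333... ≈ $12.33

$12.33


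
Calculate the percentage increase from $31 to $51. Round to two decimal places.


Find the absolute change:
|51 - 31| = 20
Divide by original and multiply by 100:
20 / 31 x 100 = 64.5161...% ≈ 64.52%

64.52%


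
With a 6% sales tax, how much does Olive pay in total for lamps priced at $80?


Calculate the tax:
6% of $80 = $4.80
Add tax to price:
$80 + $4.80 = $84.80

$84.80


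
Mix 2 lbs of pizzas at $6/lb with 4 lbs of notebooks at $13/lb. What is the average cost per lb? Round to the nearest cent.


Cost of pizzas:
2 x $6 = $12
Cost of notebooks:
4 x $13 = $52
Total cost: $12 + $52 = $64
Total weight: 6 lbs
Average: $64 / 6 = $10.6666... ≈ $10.67/lb

$10.67/lb


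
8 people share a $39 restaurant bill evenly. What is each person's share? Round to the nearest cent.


Total bill: $39
Number of people: 8
Each pays: $39 / 8 = $4.875 ≈ $4.88

$4.88


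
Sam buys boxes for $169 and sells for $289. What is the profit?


Selling price = $289
Cost price = $169
Profit = selling price - cost price:
Profit = $289 - $169 = $120

$120


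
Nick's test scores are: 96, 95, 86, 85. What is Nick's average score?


Add the scores:
96 + 95 + 86 + 85 = 362
Divide by the number of tests:
362 / 4 = 90.5

90.5


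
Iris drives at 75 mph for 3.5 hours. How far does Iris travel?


Use the formula: distance = speed x time
Speed = 75 mph, Time = 3.5 hours
75 x 3.5 = 262.5 miles

262.5 miles


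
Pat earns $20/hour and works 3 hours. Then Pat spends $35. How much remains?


Calculate earnings:
3 x $20 = $60
Subtract spending:
$60 - $35 = $25

$25


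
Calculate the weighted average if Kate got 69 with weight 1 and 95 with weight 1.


Weighted sum:
1 x 69 + 1 x 95 = 164
Total weight:
1 + 1 = 2
Weighted average:
164 / 2 = 82

82


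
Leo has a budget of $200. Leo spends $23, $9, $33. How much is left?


Add up expenses:
$23 + $9 + $33 = $65
Subtract from budget:
$200 - $65 = $135

$135


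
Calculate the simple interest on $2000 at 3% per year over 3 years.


Use the formula I = P x R x T / 100
P x R x T = 2000 x 3 x 3 = 18000
I = 18000 / 100 = $180

$180


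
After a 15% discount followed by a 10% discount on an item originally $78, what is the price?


First discount:
15% of $78 = $11.70
Price after first discount:
$78 - $11.70 = $66.30
Second discount:
10% of $66.30 = $6.63
Final price:
$66.30 - $6.63 = $59.67

$59.67


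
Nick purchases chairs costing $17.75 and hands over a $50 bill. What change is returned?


Start with the amount paid:
$50
Subtract the price:
$50 - $17.75 = $32.25

$32.25


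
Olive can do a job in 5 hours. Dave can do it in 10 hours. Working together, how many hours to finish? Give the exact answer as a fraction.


Olive's rate: 1/5 of the job per hour
Dave's rate: 1/10 of the job per hour
Combined rate: 1/5 + 1/10 = 3/10 per hour
Time = 1 / (3/10) = 10/3 hours (≈ 3.33 hours)

10/3 hours


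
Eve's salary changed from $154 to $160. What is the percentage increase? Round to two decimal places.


Find the absolute change:
|160 - 154| = 6
Divide by original and multiply by 100:
6 / 154 x 100 = 3.8961...% ≈ 3.9%

3.9%
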